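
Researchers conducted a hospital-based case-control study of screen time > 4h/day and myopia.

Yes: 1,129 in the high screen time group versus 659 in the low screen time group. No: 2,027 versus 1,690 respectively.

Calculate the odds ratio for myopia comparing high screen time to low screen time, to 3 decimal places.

From the description: a = 1129, b = 2027, c = 659, d = 1690.
OR = (a·d)/(b·c) = (1129 × 1690) / (2027 × 659) = 1908010 / 1335793 = 1.42837
The odds of myopia are about 1.43 times as high in the high screen time group.

1.428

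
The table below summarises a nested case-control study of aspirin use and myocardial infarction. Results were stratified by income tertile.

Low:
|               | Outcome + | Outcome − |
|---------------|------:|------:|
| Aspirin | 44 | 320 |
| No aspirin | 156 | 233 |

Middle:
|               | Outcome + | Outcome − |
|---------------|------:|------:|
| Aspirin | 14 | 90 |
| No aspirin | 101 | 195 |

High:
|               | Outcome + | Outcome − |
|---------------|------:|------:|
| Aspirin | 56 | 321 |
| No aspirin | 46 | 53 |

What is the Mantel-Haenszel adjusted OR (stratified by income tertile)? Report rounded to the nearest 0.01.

0.22

OR_MH = Σ(aᵢdᵢ/nᵢ) / Σ(bᵢcᵢ/nᵢ), where nᵢ is the stratum total.
Stratum 1 (Low): n = 753; a·d/n = 44·233/753 = 13.6149; b·c/n = 320·156/753 = 66.2948
Stratum 2 (Middle): n = 400; a·d/n = 14·195/400 = 6.8250; b·c/n = 90·101/400 = 22.7250
Stratum 3 (High): n = 476; a·d/n = 56·53/476 = 6.2353; b·c/n = 321·46/476 = 31.0210
OR_MH = (13.6149 + 6.8250 + 6.2353) / (66.2948 + 22.7250 + 31.0210) = 26.6752 / 120.0408 = 0.22222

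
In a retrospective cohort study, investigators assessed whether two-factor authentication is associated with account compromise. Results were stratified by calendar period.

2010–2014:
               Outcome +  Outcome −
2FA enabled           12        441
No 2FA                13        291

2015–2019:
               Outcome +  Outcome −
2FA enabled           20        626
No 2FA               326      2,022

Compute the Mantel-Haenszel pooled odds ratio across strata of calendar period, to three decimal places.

0.239

OR_MH = Σ(aᵢdᵢ/nᵢ) / Σ(bᵢcᵢ/nᵢ), where nᵢ is the stratum total.
Stratum 1 (2010–2014): n = 757; a·d/n = 12·291/757 = 4.6129; b·c/n = 441·13/757 = 7.5733
Stratum 2 (2015–2019): n = 2994; a·d/n = 20·2022/2994 = 13.5070; b·c/n = 626·326/2994 = 68.1617
OR_MH = (4.6129 + 13.5070) / (7.5733 + 68.1617) = 18.1200 / 75.7350 = 0.23925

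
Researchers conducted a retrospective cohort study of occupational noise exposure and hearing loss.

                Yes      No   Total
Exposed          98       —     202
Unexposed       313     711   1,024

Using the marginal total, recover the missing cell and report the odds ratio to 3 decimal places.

2.141

The missing cell is in the exposed row: 202 − 98 = 104.
So a = 98, b = 104, c = 313, d = 711.
OR = (a·d)/(b·c) = (98 × 711) / (104 × 313) = 69678 / 32552 = 2.14051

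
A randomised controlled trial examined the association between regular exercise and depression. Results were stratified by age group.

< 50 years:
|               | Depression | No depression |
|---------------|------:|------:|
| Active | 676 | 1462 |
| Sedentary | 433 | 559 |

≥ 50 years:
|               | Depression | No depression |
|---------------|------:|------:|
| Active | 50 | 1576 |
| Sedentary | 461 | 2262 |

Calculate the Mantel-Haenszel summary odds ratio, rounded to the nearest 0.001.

0.397

OR_MH = Σ(aᵢdᵢ/nᵢ) / Σ(bᵢcᵢ/nᵢ), where nᵢ is the stratum total.
Stratum 1 (< 50 years): n = 3130; a·d/n = 676·559/3130 = 120.7297; b·c/n = 1462·433/3130 = 202.2511
Stratum 2 (≥ 50 years): n = 4349; a·d/n = 50·2262/4349 = 26.0060; b·c/n = 1576·461/4349 = 167.0582
OR_MH = (120.7297 + 26.0060) / (202.2511 + 167.0582) = 146.7357 / 369.3093 = 0.39732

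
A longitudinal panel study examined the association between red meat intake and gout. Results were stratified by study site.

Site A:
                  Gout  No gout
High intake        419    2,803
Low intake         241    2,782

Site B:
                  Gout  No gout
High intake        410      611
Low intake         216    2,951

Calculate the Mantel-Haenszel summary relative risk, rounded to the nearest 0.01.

RR_MH = Σ(aᵢ·n₀ᵢ/nᵢ) / Σ(cᵢ·n₁ᵢ/nᵢ), with n₁ᵢ = aᵢ+bᵢ (exposed), n₀ᵢ = cᵢ+dᵢ (unexposed), nᵢ = n₁ᵢ+n₀ᵢ.
Stratum 1 (Site A): n₁ = 3222, n₀ = 3023, n = 6245; a·n₀/n = 419·3023/6245 = 202.8242; c·n₁/n = 241·3222/6245 = 124.3398
Stratum 2 (Site B): n₁ = 1021, n₀ = 3167, n = 4188; a·n₀/n = 410·3167/4188 = 310.0454; c·n₁/n = 216·1021/4188 = 52.6590
RR_MH = (202.8242 + 310.0454) / (124.3398 + 52.6590) = 512.8695 / 176.9988 = 2.89759

2.90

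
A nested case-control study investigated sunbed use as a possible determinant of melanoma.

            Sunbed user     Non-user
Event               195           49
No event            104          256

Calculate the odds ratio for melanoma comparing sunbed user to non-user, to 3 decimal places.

9.796

Reading the table with exposure as columns: a = 195 (Sunbed user, case), b = 104 (Sunbed user, non-case), c = 49 (Non-user, case), d = 256.
OR = (a·d)/(b·c) = (195 × 256) / (104 × 49) = 49920 / 5096 = 9.79592
The odds of melanoma are about 9.80 times as high in the sunbed user group.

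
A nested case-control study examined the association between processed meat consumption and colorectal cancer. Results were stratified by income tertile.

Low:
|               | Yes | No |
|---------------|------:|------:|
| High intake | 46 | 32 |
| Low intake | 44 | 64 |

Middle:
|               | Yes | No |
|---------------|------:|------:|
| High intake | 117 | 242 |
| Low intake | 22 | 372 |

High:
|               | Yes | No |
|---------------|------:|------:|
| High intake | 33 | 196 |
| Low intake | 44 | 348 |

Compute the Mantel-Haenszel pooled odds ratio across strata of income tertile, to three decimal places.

OR_MH = Σ(aᵢdᵢ/nᵢ) / Σ(bᵢcᵢ/nᵢ), where nᵢ is the stratum total.
Stratum 1 (Low): n = 186; a·d/n = 46·64/186 = 15.8280; b·c/n = 32·44/186 = 7.5699
Stratum 2 (Middle): n = 753; a·d/n = 117·372/753 = 57.8008; b·c/n = 242·22/753 = 7.0704
Stratum 3 (High): n = 621; a·d/n = 33·348/621 = 18.4928; b·c/n = 196·44/621 = 13.8873
OR_MH = (15.8280 + 57.8008 + 18.4928) / (7.5699 + 7.0704 + 13.8873) = 92.1215 / 28.5276 = 3.22921

3.229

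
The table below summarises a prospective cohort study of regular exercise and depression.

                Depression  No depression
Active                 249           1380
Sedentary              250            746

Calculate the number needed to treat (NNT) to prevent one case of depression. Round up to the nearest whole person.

11

Risk in treated group = 249/1629 = 0.15285; risk in control = 250/996 = 0.25100.
Absolute risk reduction = 0.25100 − 0.15285 = 0.09815
NNT = 1 / ARR = 1 / 0.09815 = 10.189 → round up → 11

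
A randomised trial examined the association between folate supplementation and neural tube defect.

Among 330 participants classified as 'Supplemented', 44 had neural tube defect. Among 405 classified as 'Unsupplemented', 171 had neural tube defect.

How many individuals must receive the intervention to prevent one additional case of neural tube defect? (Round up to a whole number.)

Risk in treated group = 44/330 = 0.13333; risk in control = 171/405 = 0.42222.
Absolute risk reduction = 0.42222 − 0.13333 = 0.28889
NNT = 1 / ARR = 1 / 0.28889 = 3.462 → round up → 4

4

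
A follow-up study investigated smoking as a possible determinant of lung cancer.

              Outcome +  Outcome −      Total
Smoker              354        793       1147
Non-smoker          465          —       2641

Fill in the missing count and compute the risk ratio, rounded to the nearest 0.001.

1.753

The missing cell is in the unexposed row: 2641 − 465 = 2176.
So a = 354, b = 793, c = 465, d = 2176.
RR = [a/(a+b)] / [c/(c+d)] = (354/1147) / (465/2641) = 0.30863/0.17607 = 1.75289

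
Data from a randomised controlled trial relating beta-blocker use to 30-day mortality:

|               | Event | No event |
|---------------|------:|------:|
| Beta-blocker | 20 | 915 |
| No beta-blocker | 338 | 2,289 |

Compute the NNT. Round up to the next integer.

10

Risk in treated group = 20/935 = 0.02139; risk in control = 338/2627 = 0.12866.
Absolute risk reduction = 0.12866 − 0.02139 = 0.10727
NNT = 1 / ARR = 1 / 0.10727 = 9.322 → round up → 10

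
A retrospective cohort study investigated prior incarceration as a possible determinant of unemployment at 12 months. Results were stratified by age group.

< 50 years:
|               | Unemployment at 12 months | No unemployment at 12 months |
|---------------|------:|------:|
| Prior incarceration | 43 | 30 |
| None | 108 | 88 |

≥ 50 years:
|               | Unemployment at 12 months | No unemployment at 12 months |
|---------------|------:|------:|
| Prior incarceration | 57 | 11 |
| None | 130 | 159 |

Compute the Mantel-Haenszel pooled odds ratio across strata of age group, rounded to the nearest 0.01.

OR_MH = Σ(aᵢdᵢ/nᵢ) / Σ(bᵢcᵢ/nᵢ), where nᵢ is the stratum total.
Stratum 1 (< 50 years): n = 269; a·d/n = 43·88/269 = 14.0669; b·c/n = 30·108/269 = 12.0446
Stratum 2 (≥ 50 years): n = 357; a·d/n = 57·159/357 = 25.3866; b·c/n = 11·130/357 = 4.0056
OR_MH = (14.0669 + 25.3866) / (12.0446 + 4.0056) = 39.4535 / 16.0502 = 2.45813

2.46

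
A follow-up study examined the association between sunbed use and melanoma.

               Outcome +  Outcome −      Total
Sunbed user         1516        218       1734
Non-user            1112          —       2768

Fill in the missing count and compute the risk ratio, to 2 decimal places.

2.18

The missing cell is in the unexposed row: 2768 − 1112 = 1656.
So a = 1516, b = 218, c = 1112, d = 1656.
RR = [a/(a+b)] / [c/(c+d)] = (1516/1734) / (1112/2768) = 0.87428/0.40173 = 2.17626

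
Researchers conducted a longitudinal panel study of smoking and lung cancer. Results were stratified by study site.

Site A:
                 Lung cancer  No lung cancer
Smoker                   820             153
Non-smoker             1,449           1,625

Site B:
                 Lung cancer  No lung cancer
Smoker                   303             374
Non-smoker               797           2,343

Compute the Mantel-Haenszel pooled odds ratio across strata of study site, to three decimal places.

3.878

OR_MH = Σ(aᵢdᵢ/nᵢ) / Σ(bᵢcᵢ/nᵢ), where nᵢ is the stratum total.
Stratum 1 (Site A): n = 4047; a·d/n = 820·1625/4047 = 329.2562; b·c/n = 153·1449/4047 = 54.7806
Stratum 2 (Site B): n = 3817; a·d/n = 303·2343/3817 = 185.9914; b·c/n = 374·797/3817 = 78.0922
OR_MH = (329.2562 + 185.9914) / (54.7806 + 78.0922) = 515.2476 / 132.8728 = 3.87775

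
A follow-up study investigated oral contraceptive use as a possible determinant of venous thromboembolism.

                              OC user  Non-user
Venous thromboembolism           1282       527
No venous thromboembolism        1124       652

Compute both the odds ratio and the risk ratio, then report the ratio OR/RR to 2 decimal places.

1.18

Reading the table with exposure as columns: a = 1282 (OC user, case), b = 1124 (OC user, non-case), c = 527 (Non-user, case), d = 652.
OR = (1282·652)/(1124·527) = 835864/592348 = 1.41110
Risk in exposed = 1282/2406 = 0.53283; risk in unexposed = 527/1179 = 0.44699; RR = 1.19205
OR/RR = 1.41110 / 1.19205 = 1.18376
The outcome is not rare, so the OR lies further from 1 than the RR.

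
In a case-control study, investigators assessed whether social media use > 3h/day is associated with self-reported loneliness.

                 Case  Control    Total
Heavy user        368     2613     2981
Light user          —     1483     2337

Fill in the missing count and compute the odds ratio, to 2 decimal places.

The missing cell is in the unexposed row: 2337 − 1483 = 854.
So a = 368, b = 2613, c = 854, d = 1483.
OR = (a·d)/(b·c) = (368 × 1483) / (2613 × 854) = 545744 / 2231502 = 0.24456

0.24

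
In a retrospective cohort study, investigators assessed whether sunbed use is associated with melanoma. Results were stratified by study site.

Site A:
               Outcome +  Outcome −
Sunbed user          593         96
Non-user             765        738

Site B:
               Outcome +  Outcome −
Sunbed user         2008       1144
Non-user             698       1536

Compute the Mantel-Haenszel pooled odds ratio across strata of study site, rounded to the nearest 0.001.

OR_MH = Σ(aᵢdᵢ/nᵢ) / Σ(bᵢcᵢ/nᵢ), where nᵢ is the stratum total.
Stratum 1 (Site A): n = 2192; a·d/n = 593·738/2192 = 199.6505; b·c/n = 96·765/2192 = 33.5036
Stratum 2 (Site B): n = 5386; a·d/n = 2008·1536/5386 = 572.6491; b·c/n = 1144·698/5386 = 148.2570
OR_MH = (199.6505 + 572.6491) / (33.5036 + 148.2570) = 772.2996 / 181.7606 = 4.24899

4.249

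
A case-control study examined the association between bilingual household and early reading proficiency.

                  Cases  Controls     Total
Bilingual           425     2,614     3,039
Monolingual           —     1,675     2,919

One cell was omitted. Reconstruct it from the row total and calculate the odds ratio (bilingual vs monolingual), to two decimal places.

The missing cell is in the unexposed row: 2919 − 1675 = 1244.
So a = 425, b = 2614, c = 1244, d = 1675.
OR = (a·d)/(b·c) = (425 × 1675) / (2614 × 1244) = 711875 / 3251816 = 0.21892

0.22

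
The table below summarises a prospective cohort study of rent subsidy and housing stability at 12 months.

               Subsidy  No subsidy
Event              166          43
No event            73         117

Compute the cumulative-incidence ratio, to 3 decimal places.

Reading the table with exposure as columns: a = 166 (Subsidy, case), b = 73 (Subsidy, non-case), c = 43 (No subsidy, case), d = 117.
Risk in exposed = 166/239 = 0.69456; risk in unexposed = 43/160 = 0.26875.
RR = 0.69456 / 0.26875 = 2.58441
The risk among the exposed is 2.58 times that among the unexposed.

2.584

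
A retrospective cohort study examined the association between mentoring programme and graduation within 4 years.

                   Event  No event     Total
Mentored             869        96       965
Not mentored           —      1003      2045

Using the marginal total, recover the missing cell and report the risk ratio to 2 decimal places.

1.77

The missing cell is in the unexposed row: 2045 − 1003 = 1042.
So a = 869, b = 96, c = 1042, d = 1003.
RR = [a/(a+b)] / [c/(c+d)] = (869/965) / (1042/2045) = 0.90052/0.50954 = 1.76733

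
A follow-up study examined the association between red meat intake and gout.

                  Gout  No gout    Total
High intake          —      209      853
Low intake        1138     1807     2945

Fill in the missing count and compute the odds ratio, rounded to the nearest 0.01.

4.89

The missing cell is in the exposed row: 853 − 209 = 644.
So a = 644, b = 209, c = 1138, d = 1807.
OR = (a·d)/(b·c) = (644 × 1807) / (209 × 1138) = 1163708 / 237842 = 4.89278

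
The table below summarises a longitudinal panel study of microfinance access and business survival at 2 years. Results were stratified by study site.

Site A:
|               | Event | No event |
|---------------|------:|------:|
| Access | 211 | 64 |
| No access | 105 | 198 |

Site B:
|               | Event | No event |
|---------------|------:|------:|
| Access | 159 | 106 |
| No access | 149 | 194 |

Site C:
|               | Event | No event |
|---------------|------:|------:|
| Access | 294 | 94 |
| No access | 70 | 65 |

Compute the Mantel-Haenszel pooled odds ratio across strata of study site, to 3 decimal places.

OR_MH = Σ(aᵢdᵢ/nᵢ) / Σ(bᵢcᵢ/nᵢ), where nᵢ is the stratum total.
Stratum 1 (Site A): n = 578; a·d/n = 211·198/578 = 72.2803; b·c/n = 64·105/578 = 11.6263
Stratum 2 (Site B): n = 608; a·d/n = 159·194/608 = 50.7336; b·c/n = 106·149/608 = 25.9770
Stratum 3 (Site C): n = 523; a·d/n = 294·65/523 = 36.5392; b·c/n = 94·70/523 = 12.5813
OR_MH = (72.2803 + 50.7336 + 36.5392) / (11.6263 + 25.9770 + 12.5813) = 159.5530 / 50.1845 = 3.17933

3.179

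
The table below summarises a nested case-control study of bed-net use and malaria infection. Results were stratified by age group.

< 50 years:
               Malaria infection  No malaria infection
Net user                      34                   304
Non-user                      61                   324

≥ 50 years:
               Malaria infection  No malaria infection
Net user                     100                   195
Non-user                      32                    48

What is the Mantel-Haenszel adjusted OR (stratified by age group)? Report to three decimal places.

0.663

OR_MH = Σ(aᵢdᵢ/nᵢ) / Σ(bᵢcᵢ/nᵢ), where nᵢ is the stratum total.
Stratum 1 (< 50 years): n = 723; a·d/n = 34·324/723 = 15.2365; b·c/n = 304·61/723 = 25.6487
Stratum 2 (≥ 50 years): n = 375; a·d/n = 100·48/375 = 12.8000; b·c/n = 195·32/375 = 16.6400
OR_MH = (15.2365 + 12.8000) / (25.6487 + 16.6400) = 28.0365 / 42.2887 = 0.66298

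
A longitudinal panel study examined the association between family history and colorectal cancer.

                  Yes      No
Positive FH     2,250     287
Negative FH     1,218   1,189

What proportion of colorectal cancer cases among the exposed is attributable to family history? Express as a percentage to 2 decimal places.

Cells: a = 2250, b = 287, c = 1218, d = 1189.
Risk in exposed = 2250/2537 = 0.88687; risk in unexposed = 1218/2407 = 0.50602.
RR = 0.88687/0.50602 = 1.75263
AR% = (RR − 1)/RR × 100 = (1.75263 − 1)/1.75263 × 100 = 42.9430%

42.94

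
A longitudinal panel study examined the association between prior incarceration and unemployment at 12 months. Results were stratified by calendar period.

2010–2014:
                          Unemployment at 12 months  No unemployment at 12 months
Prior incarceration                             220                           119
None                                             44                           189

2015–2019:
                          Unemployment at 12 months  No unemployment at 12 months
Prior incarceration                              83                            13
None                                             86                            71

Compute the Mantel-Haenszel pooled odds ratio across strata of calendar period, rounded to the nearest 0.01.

OR_MH = Σ(aᵢdᵢ/nᵢ) / Σ(bᵢcᵢ/nᵢ), where nᵢ is the stratum total.
Stratum 1 (2010–2014): n = 572; a·d/n = 220·189/572 = 72.6923; b·c/n = 119·44/572 = 9.1538
Stratum 2 (2015–2019): n = 253; a·d/n = 83·71/253 = 23.2925; b·c/n = 13·86/253 = 4.4190
OR_MH = (72.6923 + 23.2925) / (9.1538 + 4.4190) = 95.9848 / 13.5728 = 7.07184

7.07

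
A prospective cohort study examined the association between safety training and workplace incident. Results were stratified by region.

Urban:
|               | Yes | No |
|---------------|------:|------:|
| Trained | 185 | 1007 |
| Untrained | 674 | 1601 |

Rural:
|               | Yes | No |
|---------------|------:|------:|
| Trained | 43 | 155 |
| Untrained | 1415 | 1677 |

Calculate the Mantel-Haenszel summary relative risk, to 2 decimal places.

RR_MH = Σ(aᵢ·n₀ᵢ/nᵢ) / Σ(cᵢ·n₁ᵢ/nᵢ), with n₁ᵢ = aᵢ+bᵢ (exposed), n₀ᵢ = cᵢ+dᵢ (unexposed), nᵢ = n₁ᵢ+n₀ᵢ.
Stratum 1 (Urban): n₁ = 1192, n₀ = 2275, n = 3467; a·n₀/n = 185·2275/3467 = 121.3946; c·n₁/n = 674·1192/3467 = 231.7300
Stratum 2 (Rural): n₁ = 198, n₀ = 3092, n = 3290; a·n₀/n = 43·3092/3290 = 40.4122; c·n₁/n = 1415·198/3290 = 85.1581
RR_MH = (121.3946 + 40.4122) / (231.7300 + 85.1581) = 161.8067 / 316.8881 = 0.51061

0.51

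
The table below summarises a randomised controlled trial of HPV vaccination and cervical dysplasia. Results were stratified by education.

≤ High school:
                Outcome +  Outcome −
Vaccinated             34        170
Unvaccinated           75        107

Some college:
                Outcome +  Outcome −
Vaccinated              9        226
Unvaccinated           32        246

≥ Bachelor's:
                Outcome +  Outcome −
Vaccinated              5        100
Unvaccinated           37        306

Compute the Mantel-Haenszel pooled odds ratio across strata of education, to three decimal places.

0.310

OR_MH = Σ(aᵢdᵢ/nᵢ) / Σ(bᵢcᵢ/nᵢ), where nᵢ is the stratum total.
Stratum 1 (≤ High school): n = 386; a·d/n = 34·107/386 = 9.4249; b·c/n = 170·75/386 = 33.0311
Stratum 2 (Some college): n = 513; a·d/n = 9·246/513 = 4.3158; b·c/n = 226·32/513 = 14.0975
Stratum 3 (≥ Bachelor's): n = 448; a·d/n = 5·306/448 = 3.4152; b·c/n = 100·37/448 = 8.2589
OR_MH = (9.4249 + 4.3158 + 3.4152) / (33.0311 + 14.0975 + 8.2589) = 17.1558 / 55.3875 = 0.30974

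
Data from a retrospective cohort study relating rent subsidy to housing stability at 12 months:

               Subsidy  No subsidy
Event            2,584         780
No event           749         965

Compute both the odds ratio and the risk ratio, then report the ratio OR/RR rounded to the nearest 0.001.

Reading the table with exposure as columns: a = 2584 (Subsidy, case), b = 749 (Subsidy, non-case), c = 780 (No subsidy, case), d = 965.
OR = (2584·965)/(749·780) = 2493560/584220 = 4.26819
Risk in exposed = 2584/3333 = 0.77528; risk in unexposed = 780/1745 = 0.44699; RR = 1.73443
OR/RR = 4.26819 / 1.73443 = 2.46085
The outcome is not rare, so the OR lies further from 1 than the RR.

2.461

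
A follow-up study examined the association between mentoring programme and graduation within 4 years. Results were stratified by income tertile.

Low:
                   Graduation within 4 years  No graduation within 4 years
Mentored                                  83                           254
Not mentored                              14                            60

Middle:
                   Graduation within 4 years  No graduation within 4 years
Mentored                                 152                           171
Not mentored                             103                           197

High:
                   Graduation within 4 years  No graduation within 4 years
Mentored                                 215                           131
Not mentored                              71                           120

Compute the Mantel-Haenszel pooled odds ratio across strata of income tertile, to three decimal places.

1.995

OR_MH = Σ(aᵢdᵢ/nᵢ) / Σ(bᵢcᵢ/nᵢ), where nᵢ is the stratum total.
Stratum 1 (Low): n = 411; a·d/n = 83·60/411 = 12.1168; b·c/n = 254·14/411 = 8.6521
Stratum 2 (Middle): n = 623; a·d/n = 152·197/623 = 48.0642; b·c/n = 171·103/623 = 28.2713
Stratum 3 (High): n = 537; a·d/n = 215·120/537 = 48.0447; b·c/n = 131·71/537 = 17.3203
OR_MH = (12.1168 + 48.0642 + 48.0447) / (8.6521 + 28.2713 + 17.3203) = 108.2257 / 54.2436 = 1.99518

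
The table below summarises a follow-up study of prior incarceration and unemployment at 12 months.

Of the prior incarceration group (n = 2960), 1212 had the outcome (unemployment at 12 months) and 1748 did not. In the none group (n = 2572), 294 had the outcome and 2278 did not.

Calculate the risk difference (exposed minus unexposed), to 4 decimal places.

From the description: a = 1212, b = 1748, c = 294, d = 2278.
Risk in exposed = 1212/2960 = 0.409459; risk in unexposed = 294/2572 = 0.114308.
Risk difference = 0.409459 − 0.114308 = 0.295152

0.2952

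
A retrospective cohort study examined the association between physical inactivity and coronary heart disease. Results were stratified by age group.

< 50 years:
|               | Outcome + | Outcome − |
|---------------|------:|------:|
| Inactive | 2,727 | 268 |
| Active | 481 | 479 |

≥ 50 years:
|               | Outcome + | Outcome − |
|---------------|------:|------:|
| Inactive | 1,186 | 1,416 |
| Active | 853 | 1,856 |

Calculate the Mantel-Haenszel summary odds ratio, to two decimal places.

OR_MH = Σ(aᵢdᵢ/nᵢ) / Σ(bᵢcᵢ/nᵢ), where nᵢ is the stratum total.
Stratum 1 (< 50 years): n = 3955; a·d/n = 2727·479/3955 = 330.2738; b·c/n = 268·481/3955 = 32.5937
Stratum 2 (≥ 50 years): n = 5311; a·d/n = 1186·1856/5311 = 414.4636; b·c/n = 1416·853/5311 = 227.4238
OR_MH = (330.2738 + 414.4636) / (32.5937 + 227.4238) = 744.7374 / 260.0175 = 2.86418

2.86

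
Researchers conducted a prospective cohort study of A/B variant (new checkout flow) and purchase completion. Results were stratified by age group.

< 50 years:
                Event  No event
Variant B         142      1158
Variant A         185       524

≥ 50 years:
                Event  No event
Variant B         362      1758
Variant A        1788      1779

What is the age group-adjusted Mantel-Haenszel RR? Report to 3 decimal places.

0.353

RR_MH = Σ(aᵢ·n₀ᵢ/nᵢ) / Σ(cᵢ·n₁ᵢ/nᵢ), with n₁ᵢ = aᵢ+bᵢ (exposed), n₀ᵢ = cᵢ+dᵢ (unexposed), nᵢ = n₁ᵢ+n₀ᵢ.
Stratum 1 (< 50 years): n₁ = 1300, n₀ = 709, n = 2009; a·n₀/n = 142·709/2009 = 50.1135; c·n₁/n = 185·1300/2009 = 119.7113
Stratum 2 (≥ 50 years): n₁ = 2120, n₀ = 3567, n = 5687; a·n₀/n = 362·3567/5687 = 227.0536; c·n₁/n = 1788·2120/5687 = 666.5307
RR_MH = (50.1135 + 227.0536) / (119.7113 + 666.5307) = 277.1671 / 786.2420 = 0.35252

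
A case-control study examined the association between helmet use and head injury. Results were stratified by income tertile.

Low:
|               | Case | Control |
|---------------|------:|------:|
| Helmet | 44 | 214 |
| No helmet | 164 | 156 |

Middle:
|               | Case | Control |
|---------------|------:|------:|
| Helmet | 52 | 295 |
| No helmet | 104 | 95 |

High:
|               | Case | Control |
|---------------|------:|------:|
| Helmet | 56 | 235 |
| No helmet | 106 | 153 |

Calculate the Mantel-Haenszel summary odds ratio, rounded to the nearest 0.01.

OR_MH = Σ(aᵢdᵢ/nᵢ) / Σ(bᵢcᵢ/nᵢ), where nᵢ is the stratum total.
Stratum 1 (Low): n = 578; a·d/n = 44·156/578 = 11.8754; b·c/n = 214·164/578 = 60.7197
Stratum 2 (Middle): n = 546; a·d/n = 52·95/546 = 9.0476; b·c/n = 295·104/546 = 56.1905
Stratum 3 (High): n = 550; a·d/n = 56·153/550 = 15.5782; b·c/n = 235·106/550 = 45.2909
OR_MH = (11.8754 + 9.0476 + 15.5782) / (60.7197 + 56.1905 + 45.2909) = 36.5012 / 162.2011 = 0.22504

0.23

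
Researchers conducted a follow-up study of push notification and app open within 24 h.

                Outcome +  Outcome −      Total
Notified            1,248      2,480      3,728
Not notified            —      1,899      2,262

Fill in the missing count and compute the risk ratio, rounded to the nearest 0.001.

The missing cell is in the unexposed row: 2262 − 1899 = 363.
So a = 1248, b = 2480, c = 363, d = 1899.
RR = [a/(a+b)] / [c/(c+d)] = (1248/3728) / (363/2262) = 0.33476/0.16048 = 2.08605

2.086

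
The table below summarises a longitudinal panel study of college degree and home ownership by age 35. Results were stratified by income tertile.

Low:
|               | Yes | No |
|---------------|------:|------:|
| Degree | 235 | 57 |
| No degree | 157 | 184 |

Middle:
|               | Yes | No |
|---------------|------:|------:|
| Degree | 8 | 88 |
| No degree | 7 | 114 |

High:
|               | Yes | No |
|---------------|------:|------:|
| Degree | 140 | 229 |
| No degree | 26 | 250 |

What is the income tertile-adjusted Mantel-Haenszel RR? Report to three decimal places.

2.113

RR_MH = Σ(aᵢ·n₀ᵢ/nᵢ) / Σ(cᵢ·n₁ᵢ/nᵢ), with n₁ᵢ = aᵢ+bᵢ (exposed), n₀ᵢ = cᵢ+dᵢ (unexposed), nᵢ = n₁ᵢ+n₀ᵢ.
Stratum 1 (Low): n₁ = 292, n₀ = 341, n = 633; a·n₀/n = 235·341/633 = 126.5956; c·n₁/n = 157·292/633 = 72.4234
Stratum 2 (Middle): n₁ = 96, n₀ = 121, n = 217; a·n₀/n = 8·121/217 = 4.4608; c·n₁/n = 7·96/217 = 3.0968
Stratum 3 (High): n₁ = 369, n₀ = 276, n = 645; a·n₀/n = 140·276/645 = 59.9070; c·n₁/n = 26·369/645 = 14.8744
RR_MH = (126.5956 + 4.4608 + 59.9070) / (72.4234 + 3.0968 + 14.8744) = 190.9634 / 90.3946 = 2.11255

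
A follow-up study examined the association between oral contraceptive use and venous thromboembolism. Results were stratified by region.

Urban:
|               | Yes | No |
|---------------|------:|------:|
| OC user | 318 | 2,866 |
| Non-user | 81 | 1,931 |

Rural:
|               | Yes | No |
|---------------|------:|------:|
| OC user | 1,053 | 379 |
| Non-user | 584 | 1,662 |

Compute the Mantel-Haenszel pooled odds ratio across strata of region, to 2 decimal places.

OR_MH = Σ(aᵢdᵢ/nᵢ) / Σ(bᵢcᵢ/nᵢ), where nᵢ is the stratum total.
Stratum 1 (Urban): n = 5196; a·d/n = 318·1931/5196 = 118.1790; b·c/n = 2866·81/5196 = 44.6778
Stratum 2 (Rural): n = 3678; a·d/n = 1053·1662/3678 = 475.8254; b·c/n = 379·584/3678 = 60.1784
OR_MH = (118.1790 + 475.8254) / (44.6778 + 60.1784) = 594.0044 / 104.8562 = 5.66494

5.66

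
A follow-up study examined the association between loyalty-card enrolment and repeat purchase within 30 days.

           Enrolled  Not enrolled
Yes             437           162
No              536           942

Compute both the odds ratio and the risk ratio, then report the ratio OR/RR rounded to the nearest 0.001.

Reading the table with exposure as columns: a = 437 (Enrolled, case), b = 536 (Enrolled, non-case), c = 162 (Not enrolled, case), d = 942.
OR = (437·942)/(536·162) = 411654/86832 = 4.74081
Risk in exposed = 437/973 = 0.44913; risk in unexposed = 162/1104 = 0.14674; RR = 3.06071
OR/RR = 4.74081 / 3.06071 = 1.54892
The outcome is not rare, so the OR lies further from 1 than the RR.

1.549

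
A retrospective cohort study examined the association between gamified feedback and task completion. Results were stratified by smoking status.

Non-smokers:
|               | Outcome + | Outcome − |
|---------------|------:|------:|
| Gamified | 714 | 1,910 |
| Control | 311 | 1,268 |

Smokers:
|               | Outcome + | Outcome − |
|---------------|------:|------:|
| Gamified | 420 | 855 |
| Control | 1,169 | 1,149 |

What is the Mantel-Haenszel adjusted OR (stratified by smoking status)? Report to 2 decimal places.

0.83

OR_MH = Σ(aᵢdᵢ/nᵢ) / Σ(bᵢcᵢ/nᵢ), where nᵢ is the stratum total.
Stratum 1 (Non-smokers): n = 4203; a·d/n = 714·1268/4203 = 215.4061; b·c/n = 1910·311/4203 = 141.3300
Stratum 2 (Smokers): n = 3593; a·d/n = 420·1149/3593 = 134.3112; b·c/n = 855·1169/3593 = 278.1784
OR_MH = (215.4061 + 134.3112) / (141.3300 + 278.1784) = 349.7173 / 419.5084 = 0.83364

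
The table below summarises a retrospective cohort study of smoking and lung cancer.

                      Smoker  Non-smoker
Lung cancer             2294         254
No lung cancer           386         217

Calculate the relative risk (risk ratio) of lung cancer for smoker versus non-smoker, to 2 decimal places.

1.59

Reading the table with exposure as columns: a = 2294 (Smoker, case), b = 386 (Smoker, non-case), c = 254 (Non-smoker, case), d = 217.
Risk in exposed = 2294/2680 = 0.85597; risk in unexposed = 254/471 = 0.53928.
RR = 0.85597 / 0.53928 = 1.58725
The risk among the exposed is 1.59 times that among the unexposed.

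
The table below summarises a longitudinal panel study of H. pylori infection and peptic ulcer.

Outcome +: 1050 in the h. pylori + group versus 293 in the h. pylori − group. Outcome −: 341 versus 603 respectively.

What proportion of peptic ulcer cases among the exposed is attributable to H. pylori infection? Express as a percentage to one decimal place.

From the description: a = 1050, b = 341, c = 293, d = 603.
Risk in exposed = 1050/1391 = 0.75485; risk in unexposed = 293/896 = 0.32701.
RR = 0.75485/0.32701 = 2.30835
AR% = (RR − 1)/RR × 100 = (2.30835 − 1)/2.30835 × 100 = 56.6791%

56.7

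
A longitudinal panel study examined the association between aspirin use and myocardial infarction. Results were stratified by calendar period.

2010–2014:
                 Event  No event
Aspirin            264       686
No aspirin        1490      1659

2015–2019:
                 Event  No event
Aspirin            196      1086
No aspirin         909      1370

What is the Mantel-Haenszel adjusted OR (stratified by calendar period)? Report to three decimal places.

OR_MH = Σ(aᵢdᵢ/nᵢ) / Σ(bᵢcᵢ/nᵢ), where nᵢ is the stratum total.
Stratum 1 (2010–2014): n = 4099; a·d/n = 264·1659/4099 = 106.8495; b·c/n = 686·1490/4099 = 249.3633
Stratum 2 (2015–2019): n = 3561; a·d/n = 196·1370/3561 = 75.4058; b·c/n = 1086·909/3561 = 277.2182
OR_MH = (106.8495 + 75.4058) / (249.3633 + 277.2182) = 182.2553 / 526.5815 = 0.34611

0.346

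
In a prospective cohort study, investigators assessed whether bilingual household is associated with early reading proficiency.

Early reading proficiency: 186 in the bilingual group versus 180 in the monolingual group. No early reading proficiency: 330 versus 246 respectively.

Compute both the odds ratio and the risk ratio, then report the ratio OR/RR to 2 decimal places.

0.90

From the description: a = 186, b = 330, c = 180, d = 246.
OR = (186·246)/(330·180) = 45756/59400 = 0.77030
Risk in exposed = 186/516 = 0.36047; risk in unexposed = 180/426 = 0.42254; RR = 0.85310
OR/RR = 0.77030 / 0.85310 = 0.90294
The outcome is not rare, so the OR lies further from 1 than the RR.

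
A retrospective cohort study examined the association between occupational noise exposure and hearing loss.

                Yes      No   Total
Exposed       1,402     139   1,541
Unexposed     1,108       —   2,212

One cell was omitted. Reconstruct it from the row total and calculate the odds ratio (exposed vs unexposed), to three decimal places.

10.050

The missing cell is in the unexposed row: 2212 − 1108 = 1104.
So a = 1402, b = 139, c = 1108, d = 1104.
OR = (a·d)/(b·c) = (1402 × 1104) / (139 × 1108) = 1547808 / 154012 = 10.04992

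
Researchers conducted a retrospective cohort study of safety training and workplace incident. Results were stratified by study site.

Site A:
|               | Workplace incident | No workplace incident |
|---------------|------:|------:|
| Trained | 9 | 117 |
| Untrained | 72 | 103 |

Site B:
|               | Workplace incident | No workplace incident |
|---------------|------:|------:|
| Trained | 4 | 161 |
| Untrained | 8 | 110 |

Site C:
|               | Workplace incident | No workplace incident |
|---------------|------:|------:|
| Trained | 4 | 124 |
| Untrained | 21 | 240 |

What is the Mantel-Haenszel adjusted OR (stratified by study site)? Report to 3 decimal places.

0.181

OR_MH = Σ(aᵢdᵢ/nᵢ) / Σ(bᵢcᵢ/nᵢ), where nᵢ is the stratum total.
Stratum 1 (Site A): n = 301; a·d/n = 9·103/301 = 3.0797; b·c/n = 117·72/301 = 27.9867
Stratum 2 (Site B): n = 283; a·d/n = 4·110/283 = 1.5548; b·c/n = 161·8/283 = 4.5512
Stratum 3 (Site C): n = 389; a·d/n = 4·240/389 = 2.4679; b·c/n = 124·21/389 = 6.6941
OR_MH = (3.0797 + 1.5548 + 2.4679) / (27.9867 + 4.5512 + 6.6941) = 7.1024 / 39.2320 = 0.18103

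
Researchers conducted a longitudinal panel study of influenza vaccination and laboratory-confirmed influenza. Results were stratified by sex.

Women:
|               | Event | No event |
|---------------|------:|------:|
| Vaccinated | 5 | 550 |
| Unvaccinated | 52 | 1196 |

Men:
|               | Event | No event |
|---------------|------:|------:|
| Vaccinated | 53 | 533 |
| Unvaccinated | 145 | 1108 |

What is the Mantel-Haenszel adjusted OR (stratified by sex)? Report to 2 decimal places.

0.61

OR_MH = Σ(aᵢdᵢ/nᵢ) / Σ(bᵢcᵢ/nᵢ), where nᵢ is the stratum total.
Stratum 1 (Women): n = 1803; a·d/n = 5·1196/1803 = 3.3167; b·c/n = 550·52/1803 = 15.8625
Stratum 2 (Men): n = 1839; a·d/n = 53·1108/1839 = 31.9326; b·c/n = 533·145/1839 = 42.0256
OR_MH = (3.3167 + 31.9326) / (15.8625 + 42.0256) = 35.2493 / 57.8880 = 0.60892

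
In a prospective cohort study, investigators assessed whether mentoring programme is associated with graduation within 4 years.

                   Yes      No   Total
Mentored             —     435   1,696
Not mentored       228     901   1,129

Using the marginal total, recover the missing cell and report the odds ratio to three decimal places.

11.456

The missing cell is in the exposed row: 1696 − 435 = 1261.
So a = 1261, b = 435, c = 228, d = 901.
OR = (a·d)/(b·c) = (1261 × 901) / (435 × 228) = 1136161 / 99180 = 11.45555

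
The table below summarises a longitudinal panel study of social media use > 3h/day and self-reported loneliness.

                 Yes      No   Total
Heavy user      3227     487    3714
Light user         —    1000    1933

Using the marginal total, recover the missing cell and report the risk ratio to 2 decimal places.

1.80

The missing cell is in the unexposed row: 1933 − 1000 = 933.
So a = 3227, b = 487, c = 933, d = 1000.
RR = [a/(a+b)] / [c/(c+d)] = (3227/3714) / (933/1933) = 0.86887/0.48267 = 1.80014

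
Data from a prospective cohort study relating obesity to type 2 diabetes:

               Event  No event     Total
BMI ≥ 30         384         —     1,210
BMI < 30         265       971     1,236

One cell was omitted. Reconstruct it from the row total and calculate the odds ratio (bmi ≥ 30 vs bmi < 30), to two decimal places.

The missing cell is in the exposed row: 1210 − 384 = 826.
So a = 384, b = 826, c = 265, d = 971.
OR = (a·d)/(b·c) = (384 × 971) / (826 × 265) = 372864 / 218890 = 1.70343

1.70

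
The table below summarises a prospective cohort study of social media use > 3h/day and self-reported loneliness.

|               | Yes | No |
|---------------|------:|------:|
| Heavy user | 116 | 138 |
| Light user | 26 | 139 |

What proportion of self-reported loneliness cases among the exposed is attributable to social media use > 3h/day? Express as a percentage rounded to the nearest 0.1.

65.5

Cells: a = 116, b = 138, c = 26, d = 139.
Risk in exposed = 116/254 = 0.45669; risk in unexposed = 26/165 = 0.15758.
RR = 0.45669/0.15758 = 2.89824
AR% = (RR − 1)/RR × 100 = (2.89824 − 1)/2.89824 × 100 = 65.4963%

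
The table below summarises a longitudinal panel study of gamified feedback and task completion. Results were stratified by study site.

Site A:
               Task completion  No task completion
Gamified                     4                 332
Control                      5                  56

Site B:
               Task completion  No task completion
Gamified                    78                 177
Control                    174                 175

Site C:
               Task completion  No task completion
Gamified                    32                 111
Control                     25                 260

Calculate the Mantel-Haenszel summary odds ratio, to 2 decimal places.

OR_MH = Σ(aᵢdᵢ/nᵢ) / Σ(bᵢcᵢ/nᵢ), where nᵢ is the stratum total.
Stratum 1 (Site A): n = 397; a·d/n = 4·56/397 = 0.5642; b·c/n = 332·5/397 = 4.1814
Stratum 2 (Site B): n = 604; a·d/n = 78·175/604 = 22.5993; b·c/n = 177·174/604 = 50.9901
Stratum 3 (Site C): n = 428; a·d/n = 32·260/428 = 19.4393; b·c/n = 111·25/428 = 6.4836
OR_MH = (0.5642 + 22.5993 + 19.4393) / (4.1814 + 50.9901 + 6.4836) = 42.6028 / 61.6551 = 0.69099

0.69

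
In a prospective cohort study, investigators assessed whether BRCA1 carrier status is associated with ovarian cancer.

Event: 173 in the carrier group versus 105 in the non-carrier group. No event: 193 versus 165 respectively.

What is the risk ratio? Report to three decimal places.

1.215

From the description: a = 173, b = 193, c = 105, d = 165.
Risk in exposed = 173/366 = 0.47268; risk in unexposed = 105/270 = 0.38889.
RR = 0.47268 / 0.38889 = 1.21546
The risk among the exposed is 1.22 times that among the unexposed.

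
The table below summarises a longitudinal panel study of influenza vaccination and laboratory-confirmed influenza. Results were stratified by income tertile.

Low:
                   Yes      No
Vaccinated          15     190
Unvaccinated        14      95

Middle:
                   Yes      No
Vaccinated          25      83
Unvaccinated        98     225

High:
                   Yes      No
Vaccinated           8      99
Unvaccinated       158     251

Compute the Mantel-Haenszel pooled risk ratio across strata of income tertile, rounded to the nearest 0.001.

RR_MH = Σ(aᵢ·n₀ᵢ/nᵢ) / Σ(cᵢ·n₁ᵢ/nᵢ), with n₁ᵢ = aᵢ+bᵢ (exposed), n₀ᵢ = cᵢ+dᵢ (unexposed), nᵢ = n₁ᵢ+n₀ᵢ.
Stratum 1 (Low): n₁ = 205, n₀ = 109, n = 314; a·n₀/n = 15·109/314 = 5.2070; c·n₁/n = 14·205/314 = 9.1401
Stratum 2 (Middle): n₁ = 108, n₀ = 323, n = 431; a·n₀/n = 25·323/431 = 18.7355; c·n₁/n = 98·108/431 = 24.5568
Stratum 3 (High): n₁ = 107, n₀ = 409, n = 516; a·n₀/n = 8·409/516 = 6.3411; c·n₁/n = 158·107/516 = 32.7636
RR_MH = (5.2070 + 18.7355 + 6.3411) / (9.1401 + 24.5568 + 32.7636) = 30.2836 / 66.4605 = 0.45566

0.456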